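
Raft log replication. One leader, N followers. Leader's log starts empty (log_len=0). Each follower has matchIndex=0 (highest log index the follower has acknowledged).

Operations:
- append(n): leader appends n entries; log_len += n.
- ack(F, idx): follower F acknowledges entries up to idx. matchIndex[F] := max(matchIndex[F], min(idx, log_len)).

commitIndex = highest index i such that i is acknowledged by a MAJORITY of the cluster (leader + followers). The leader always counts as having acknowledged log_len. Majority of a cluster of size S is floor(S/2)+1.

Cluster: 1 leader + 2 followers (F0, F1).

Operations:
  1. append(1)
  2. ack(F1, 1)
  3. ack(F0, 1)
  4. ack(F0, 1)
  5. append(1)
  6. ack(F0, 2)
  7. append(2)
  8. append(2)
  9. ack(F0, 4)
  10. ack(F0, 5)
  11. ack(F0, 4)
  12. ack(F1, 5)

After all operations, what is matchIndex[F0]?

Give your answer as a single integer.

Op 1: append 1 -> log_len=1
Op 2: F1 acks idx 1 -> match: F0=0 F1=1; commitIndex=1
Op 3: F0 acks idx 1 -> match: F0=1 F1=1; commitIndex=1
Op 4: F0 acks idx 1 -> match: F0=1 F1=1; commitIndex=1
Op 5: append 1 -> log_len=2
Op 6: F0 acks idx 2 -> match: F0=2 F1=1; commitIndex=2
Op 7: append 2 -> log_len=4
Op 8: append 2 -> log_len=6
Op 9: F0 acks idx 4 -> match: F0=4 F1=1; commitIndex=4
Op 10: F0 acks idx 5 -> match: F0=5 F1=1; commitIndex=5
Op 11: F0 acks idx 4 -> match: F0=5 F1=1; commitIndex=5
Op 12: F1 acks idx 5 -> match: F0=5 F1=5; commitIndex=5

Answer: 5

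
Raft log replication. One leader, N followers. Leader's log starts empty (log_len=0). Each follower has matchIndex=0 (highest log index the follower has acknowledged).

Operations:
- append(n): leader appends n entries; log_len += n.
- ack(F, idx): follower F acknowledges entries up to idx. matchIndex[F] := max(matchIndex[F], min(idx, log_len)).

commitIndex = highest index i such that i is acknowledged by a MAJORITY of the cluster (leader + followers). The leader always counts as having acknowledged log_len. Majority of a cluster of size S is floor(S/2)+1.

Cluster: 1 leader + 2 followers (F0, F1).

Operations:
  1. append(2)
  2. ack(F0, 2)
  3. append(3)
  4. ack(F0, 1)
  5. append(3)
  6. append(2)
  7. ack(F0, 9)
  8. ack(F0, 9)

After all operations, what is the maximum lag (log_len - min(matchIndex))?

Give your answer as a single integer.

Answer: 10

Derivation:
Op 1: append 2 -> log_len=2
Op 2: F0 acks idx 2 -> match: F0=2 F1=0; commitIndex=2
Op 3: append 3 -> log_len=5
Op 4: F0 acks idx 1 -> match: F0=2 F1=0; commitIndex=2
Op 5: append 3 -> log_len=8
Op 6: append 2 -> log_len=10
Op 7: F0 acks idx 9 -> match: F0=9 F1=0; commitIndex=9
Op 8: F0 acks idx 9 -> match: F0=9 F1=0; commitIndex=9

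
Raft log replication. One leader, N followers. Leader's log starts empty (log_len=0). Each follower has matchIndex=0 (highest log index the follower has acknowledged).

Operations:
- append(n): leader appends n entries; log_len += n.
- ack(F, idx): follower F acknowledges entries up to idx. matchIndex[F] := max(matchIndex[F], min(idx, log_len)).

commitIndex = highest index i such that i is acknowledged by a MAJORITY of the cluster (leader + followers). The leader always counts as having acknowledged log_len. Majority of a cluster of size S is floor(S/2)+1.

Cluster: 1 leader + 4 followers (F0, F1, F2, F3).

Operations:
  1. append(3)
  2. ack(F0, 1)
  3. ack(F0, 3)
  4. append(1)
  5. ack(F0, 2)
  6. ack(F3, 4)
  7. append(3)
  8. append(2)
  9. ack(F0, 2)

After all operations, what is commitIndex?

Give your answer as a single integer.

Answer: 3

Derivation:
Op 1: append 3 -> log_len=3
Op 2: F0 acks idx 1 -> match: F0=1 F1=0 F2=0 F3=0; commitIndex=0
Op 3: F0 acks idx 3 -> match: F0=3 F1=0 F2=0 F3=0; commitIndex=0
Op 4: append 1 -> log_len=4
Op 5: F0 acks idx 2 -> match: F0=3 F1=0 F2=0 F3=0; commitIndex=0
Op 6: F3 acks idx 4 -> match: F0=3 F1=0 F2=0 F3=4; commitIndex=3
Op 7: append 3 -> log_len=7
Op 8: append 2 -> log_len=9
Op 9: F0 acks idx 2 -> match: F0=3 F1=0 F2=0 F3=4; commitIndex=3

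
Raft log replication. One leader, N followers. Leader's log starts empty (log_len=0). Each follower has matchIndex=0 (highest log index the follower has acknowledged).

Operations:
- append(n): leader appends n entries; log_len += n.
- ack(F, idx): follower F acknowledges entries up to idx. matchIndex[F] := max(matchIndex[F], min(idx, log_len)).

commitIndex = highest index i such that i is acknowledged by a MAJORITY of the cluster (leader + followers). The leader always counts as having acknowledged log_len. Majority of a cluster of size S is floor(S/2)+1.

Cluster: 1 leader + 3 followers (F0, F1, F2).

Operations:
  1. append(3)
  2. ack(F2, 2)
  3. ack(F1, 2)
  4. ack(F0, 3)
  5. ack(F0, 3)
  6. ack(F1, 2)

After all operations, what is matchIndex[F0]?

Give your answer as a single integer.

Op 1: append 3 -> log_len=3
Op 2: F2 acks idx 2 -> match: F0=0 F1=0 F2=2; commitIndex=0
Op 3: F1 acks idx 2 -> match: F0=0 F1=2 F2=2; commitIndex=2
Op 4: F0 acks idx 3 -> match: F0=3 F1=2 F2=2; commitIndex=2
Op 5: F0 acks idx 3 -> match: F0=3 F1=2 F2=2; commitIndex=2
Op 6: F1 acks idx 2 -> match: F0=3 F1=2 F2=2; commitIndex=2

Answer: 3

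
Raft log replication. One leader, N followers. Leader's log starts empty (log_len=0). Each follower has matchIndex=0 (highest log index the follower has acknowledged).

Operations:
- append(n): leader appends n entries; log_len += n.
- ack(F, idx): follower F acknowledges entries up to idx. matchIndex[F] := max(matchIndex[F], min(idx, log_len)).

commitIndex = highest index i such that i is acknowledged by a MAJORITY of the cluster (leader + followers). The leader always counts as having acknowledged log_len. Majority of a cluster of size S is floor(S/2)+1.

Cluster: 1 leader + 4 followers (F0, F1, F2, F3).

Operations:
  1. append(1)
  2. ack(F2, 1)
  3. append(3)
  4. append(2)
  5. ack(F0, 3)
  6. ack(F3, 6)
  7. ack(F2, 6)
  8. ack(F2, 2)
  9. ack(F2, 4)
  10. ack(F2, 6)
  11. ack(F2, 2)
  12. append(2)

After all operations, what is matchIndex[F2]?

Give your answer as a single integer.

Answer: 6

Derivation:
Op 1: append 1 -> log_len=1
Op 2: F2 acks idx 1 -> match: F0=0 F1=0 F2=1 F3=0; commitIndex=0
Op 3: append 3 -> log_len=4
Op 4: append 2 -> log_len=6
Op 5: F0 acks idx 3 -> match: F0=3 F1=0 F2=1 F3=0; commitIndex=1
Op 6: F3 acks idx 6 -> match: F0=3 F1=0 F2=1 F3=6; commitIndex=3
Op 7: F2 acks idx 6 -> match: F0=3 F1=0 F2=6 F3=6; commitIndex=6
Op 8: F2 acks idx 2 -> match: F0=3 F1=0 F2=6 F3=6; commitIndex=6
Op 9: F2 acks idx 4 -> match: F0=3 F1=0 F2=6 F3=6; commitIndex=6
Op 10: F2 acks idx 6 -> match: F0=3 F1=0 F2=6 F3=6; commitIndex=6
Op 11: F2 acks idx 2 -> match: F0=3 F1=0 F2=6 F3=6; commitIndex=6
Op 12: append 2 -> log_len=8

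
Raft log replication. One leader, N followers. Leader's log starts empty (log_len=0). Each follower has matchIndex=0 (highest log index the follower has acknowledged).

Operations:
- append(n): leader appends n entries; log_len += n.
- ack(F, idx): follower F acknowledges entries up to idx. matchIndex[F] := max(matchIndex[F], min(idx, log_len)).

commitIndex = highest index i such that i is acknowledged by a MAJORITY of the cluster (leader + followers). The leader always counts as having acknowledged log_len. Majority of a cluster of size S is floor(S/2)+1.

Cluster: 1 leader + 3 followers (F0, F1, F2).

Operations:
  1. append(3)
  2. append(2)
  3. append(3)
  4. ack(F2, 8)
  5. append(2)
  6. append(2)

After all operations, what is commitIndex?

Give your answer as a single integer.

Op 1: append 3 -> log_len=3
Op 2: append 2 -> log_len=5
Op 3: append 3 -> log_len=8
Op 4: F2 acks idx 8 -> match: F0=0 F1=0 F2=8; commitIndex=0
Op 5: append 2 -> log_len=10
Op 6: append 2 -> log_len=12

Answer: 0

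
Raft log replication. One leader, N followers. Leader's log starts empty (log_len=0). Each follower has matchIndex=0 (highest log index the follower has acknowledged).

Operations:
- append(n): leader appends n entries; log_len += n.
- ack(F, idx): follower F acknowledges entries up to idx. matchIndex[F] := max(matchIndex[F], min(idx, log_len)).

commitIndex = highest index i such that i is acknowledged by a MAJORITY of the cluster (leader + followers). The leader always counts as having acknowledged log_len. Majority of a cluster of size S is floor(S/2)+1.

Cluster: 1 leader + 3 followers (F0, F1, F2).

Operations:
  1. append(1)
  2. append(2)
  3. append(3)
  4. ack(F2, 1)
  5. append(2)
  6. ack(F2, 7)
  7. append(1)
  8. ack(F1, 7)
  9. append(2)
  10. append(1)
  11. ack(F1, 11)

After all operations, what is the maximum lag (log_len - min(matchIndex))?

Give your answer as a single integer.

Op 1: append 1 -> log_len=1
Op 2: append 2 -> log_len=3
Op 3: append 3 -> log_len=6
Op 4: F2 acks idx 1 -> match: F0=0 F1=0 F2=1; commitIndex=0
Op 5: append 2 -> log_len=8
Op 6: F2 acks idx 7 -> match: F0=0 F1=0 F2=7; commitIndex=0
Op 7: append 1 -> log_len=9
Op 8: F1 acks idx 7 -> match: F0=0 F1=7 F2=7; commitIndex=7
Op 9: append 2 -> log_len=11
Op 10: append 1 -> log_len=12
Op 11: F1 acks idx 11 -> match: F0=0 F1=11 F2=7; commitIndex=7

Answer: 12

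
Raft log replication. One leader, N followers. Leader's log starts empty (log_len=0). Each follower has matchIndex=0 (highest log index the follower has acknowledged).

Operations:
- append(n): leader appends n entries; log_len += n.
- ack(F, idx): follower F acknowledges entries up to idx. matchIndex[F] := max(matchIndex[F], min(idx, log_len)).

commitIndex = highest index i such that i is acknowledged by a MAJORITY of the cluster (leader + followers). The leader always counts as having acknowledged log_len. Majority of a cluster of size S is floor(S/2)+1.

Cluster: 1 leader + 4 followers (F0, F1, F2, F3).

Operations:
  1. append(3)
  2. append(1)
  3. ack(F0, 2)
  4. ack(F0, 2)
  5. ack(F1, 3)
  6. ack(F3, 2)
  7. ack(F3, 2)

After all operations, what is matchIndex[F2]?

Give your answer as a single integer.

Op 1: append 3 -> log_len=3
Op 2: append 1 -> log_len=4
Op 3: F0 acks idx 2 -> match: F0=2 F1=0 F2=0 F3=0; commitIndex=0
Op 4: F0 acks idx 2 -> match: F0=2 F1=0 F2=0 F3=0; commitIndex=0
Op 5: F1 acks idx 3 -> match: F0=2 F1=3 F2=0 F3=0; commitIndex=2
Op 6: F3 acks idx 2 -> match: F0=2 F1=3 F2=0 F3=2; commitIndex=2
Op 7: F3 acks idx 2 -> match: F0=2 F1=3 F2=0 F3=2; commitIndex=2

Answer: 0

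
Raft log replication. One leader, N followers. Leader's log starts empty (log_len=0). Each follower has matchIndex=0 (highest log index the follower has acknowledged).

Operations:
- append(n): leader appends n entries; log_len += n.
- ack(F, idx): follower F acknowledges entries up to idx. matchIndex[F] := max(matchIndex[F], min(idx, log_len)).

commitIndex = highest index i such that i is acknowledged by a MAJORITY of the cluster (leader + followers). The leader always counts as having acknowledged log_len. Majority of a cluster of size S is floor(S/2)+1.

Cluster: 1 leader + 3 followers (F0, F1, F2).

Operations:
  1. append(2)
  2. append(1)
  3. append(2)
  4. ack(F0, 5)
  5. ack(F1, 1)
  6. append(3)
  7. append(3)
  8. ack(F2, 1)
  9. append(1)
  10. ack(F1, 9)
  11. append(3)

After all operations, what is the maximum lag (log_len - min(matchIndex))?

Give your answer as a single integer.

Answer: 14

Derivation:
Op 1: append 2 -> log_len=2
Op 2: append 1 -> log_len=3
Op 3: append 2 -> log_len=5
Op 4: F0 acks idx 5 -> match: F0=5 F1=0 F2=0; commitIndex=0
Op 5: F1 acks idx 1 -> match: F0=5 F1=1 F2=0; commitIndex=1
Op 6: append 3 -> log_len=8
Op 7: append 3 -> log_len=11
Op 8: F2 acks idx 1 -> match: F0=5 F1=1 F2=1; commitIndex=1
Op 9: append 1 -> log_len=12
Op 10: F1 acks idx 9 -> match: F0=5 F1=9 F2=1; commitIndex=5
Op 11: append 3 -> log_len=15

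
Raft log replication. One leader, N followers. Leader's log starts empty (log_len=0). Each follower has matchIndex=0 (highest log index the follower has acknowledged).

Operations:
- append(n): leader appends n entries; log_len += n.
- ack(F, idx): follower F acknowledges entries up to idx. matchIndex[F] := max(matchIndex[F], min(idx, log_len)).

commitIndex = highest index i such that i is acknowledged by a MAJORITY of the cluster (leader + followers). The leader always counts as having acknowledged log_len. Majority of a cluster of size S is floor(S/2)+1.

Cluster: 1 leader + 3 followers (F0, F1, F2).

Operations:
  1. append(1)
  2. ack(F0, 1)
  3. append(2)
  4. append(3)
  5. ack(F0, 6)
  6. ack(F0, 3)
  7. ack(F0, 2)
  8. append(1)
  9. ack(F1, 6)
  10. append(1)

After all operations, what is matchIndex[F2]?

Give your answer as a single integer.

Op 1: append 1 -> log_len=1
Op 2: F0 acks idx 1 -> match: F0=1 F1=0 F2=0; commitIndex=0
Op 3: append 2 -> log_len=3
Op 4: append 3 -> log_len=6
Op 5: F0 acks idx 6 -> match: F0=6 F1=0 F2=0; commitIndex=0
Op 6: F0 acks idx 3 -> match: F0=6 F1=0 F2=0; commitIndex=0
Op 7: F0 acks idx 2 -> match: F0=6 F1=0 F2=0; commitIndex=0
Op 8: append 1 -> log_len=7
Op 9: F1 acks idx 6 -> match: F0=6 F1=6 F2=0; commitIndex=6
Op 10: append 1 -> log_len=8

Answer: 0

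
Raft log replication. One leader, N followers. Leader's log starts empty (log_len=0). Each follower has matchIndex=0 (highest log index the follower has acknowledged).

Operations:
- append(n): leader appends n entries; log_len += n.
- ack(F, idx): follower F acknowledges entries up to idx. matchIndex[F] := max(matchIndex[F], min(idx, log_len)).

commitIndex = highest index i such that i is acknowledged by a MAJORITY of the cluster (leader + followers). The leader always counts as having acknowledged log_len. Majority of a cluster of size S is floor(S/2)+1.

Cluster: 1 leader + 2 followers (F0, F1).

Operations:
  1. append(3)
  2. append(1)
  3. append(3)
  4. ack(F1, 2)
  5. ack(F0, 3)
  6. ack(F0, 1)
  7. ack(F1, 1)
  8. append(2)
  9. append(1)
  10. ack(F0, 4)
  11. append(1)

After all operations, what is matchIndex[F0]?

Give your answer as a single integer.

Op 1: append 3 -> log_len=3
Op 2: append 1 -> log_len=4
Op 3: append 3 -> log_len=7
Op 4: F1 acks idx 2 -> match: F0=0 F1=2; commitIndex=2
Op 5: F0 acks idx 3 -> match: F0=3 F1=2; commitIndex=3
Op 6: F0 acks idx 1 -> match: F0=3 F1=2; commitIndex=3
Op 7: F1 acks idx 1 -> match: F0=3 F1=2; commitIndex=3
Op 8: append 2 -> log_len=9
Op 9: append 1 -> log_len=10
Op 10: F0 acks idx 4 -> match: F0=4 F1=2; commitIndex=4
Op 11: append 1 -> log_len=11

Answer: 4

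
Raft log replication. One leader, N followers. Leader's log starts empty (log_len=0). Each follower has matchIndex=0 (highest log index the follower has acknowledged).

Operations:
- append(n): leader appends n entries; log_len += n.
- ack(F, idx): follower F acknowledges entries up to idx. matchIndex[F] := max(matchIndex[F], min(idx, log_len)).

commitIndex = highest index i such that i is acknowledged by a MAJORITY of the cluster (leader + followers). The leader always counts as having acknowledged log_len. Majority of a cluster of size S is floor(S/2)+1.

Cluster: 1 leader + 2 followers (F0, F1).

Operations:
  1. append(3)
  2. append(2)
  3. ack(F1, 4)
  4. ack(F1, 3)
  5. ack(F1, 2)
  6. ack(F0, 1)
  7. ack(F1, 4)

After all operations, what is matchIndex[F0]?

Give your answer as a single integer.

Answer: 1

Derivation:
Op 1: append 3 -> log_len=3
Op 2: append 2 -> log_len=5
Op 3: F1 acks idx 4 -> match: F0=0 F1=4; commitIndex=4
Op 4: F1 acks idx 3 -> match: F0=0 F1=4; commitIndex=4
Op 5: F1 acks idx 2 -> match: F0=0 F1=4; commitIndex=4
Op 6: F0 acks idx 1 -> match: F0=1 F1=4; commitIndex=4
Op 7: F1 acks idx 4 -> match: F0=1 F1=4; commitIndex=4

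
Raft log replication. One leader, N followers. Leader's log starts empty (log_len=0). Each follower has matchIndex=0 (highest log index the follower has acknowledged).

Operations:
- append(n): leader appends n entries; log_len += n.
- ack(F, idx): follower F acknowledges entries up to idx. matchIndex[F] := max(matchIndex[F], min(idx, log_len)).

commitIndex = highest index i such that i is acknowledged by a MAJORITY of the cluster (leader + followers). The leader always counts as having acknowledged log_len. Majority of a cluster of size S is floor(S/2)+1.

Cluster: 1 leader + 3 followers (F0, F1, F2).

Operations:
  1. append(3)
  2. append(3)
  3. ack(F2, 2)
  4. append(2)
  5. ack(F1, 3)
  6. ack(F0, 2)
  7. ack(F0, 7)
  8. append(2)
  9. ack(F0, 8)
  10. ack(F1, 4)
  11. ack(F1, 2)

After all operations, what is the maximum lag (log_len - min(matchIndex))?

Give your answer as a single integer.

Op 1: append 3 -> log_len=3
Op 2: append 3 -> log_len=6
Op 3: F2 acks idx 2 -> match: F0=0 F1=0 F2=2; commitIndex=0
Op 4: append 2 -> log_len=8
Op 5: F1 acks idx 3 -> match: F0=0 F1=3 F2=2; commitIndex=2
Op 6: F0 acks idx 2 -> match: F0=2 F1=3 F2=2; commitIndex=2
Op 7: F0 acks idx 7 -> match: F0=7 F1=3 F2=2; commitIndex=3
Op 8: append 2 -> log_len=10
Op 9: F0 acks idx 8 -> match: F0=8 F1=3 F2=2; commitIndex=3
Op 10: F1 acks idx 4 -> match: F0=8 F1=4 F2=2; commitIndex=4
Op 11: F1 acks idx 2 -> match: F0=8 F1=4 F2=2; commitIndex=4

Answer: 8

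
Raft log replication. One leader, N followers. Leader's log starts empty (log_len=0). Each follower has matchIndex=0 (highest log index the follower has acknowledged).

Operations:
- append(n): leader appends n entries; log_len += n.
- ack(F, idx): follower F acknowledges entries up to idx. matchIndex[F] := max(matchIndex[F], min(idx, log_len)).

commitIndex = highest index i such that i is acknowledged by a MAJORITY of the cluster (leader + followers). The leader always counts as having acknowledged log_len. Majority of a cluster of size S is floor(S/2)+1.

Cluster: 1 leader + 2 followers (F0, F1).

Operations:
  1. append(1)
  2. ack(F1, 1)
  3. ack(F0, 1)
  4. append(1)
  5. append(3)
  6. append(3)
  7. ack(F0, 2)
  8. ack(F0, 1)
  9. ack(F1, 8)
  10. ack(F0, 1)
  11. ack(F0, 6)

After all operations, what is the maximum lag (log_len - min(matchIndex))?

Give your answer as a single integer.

Op 1: append 1 -> log_len=1
Op 2: F1 acks idx 1 -> match: F0=0 F1=1; commitIndex=1
Op 3: F0 acks idx 1 -> match: F0=1 F1=1; commitIndex=1
Op 4: append 1 -> log_len=2
Op 5: append 3 -> log_len=5
Op 6: append 3 -> log_len=8
Op 7: F0 acks idx 2 -> match: F0=2 F1=1; commitIndex=2
Op 8: F0 acks idx 1 -> match: F0=2 F1=1; commitIndex=2
Op 9: F1 acks idx 8 -> match: F0=2 F1=8; commitIndex=8
Op 10: F0 acks idx 1 -> match: F0=2 F1=8; commitIndex=8
Op 11: F0 acks idx 6 -> match: F0=6 F1=8; commitIndex=8

Answer: 2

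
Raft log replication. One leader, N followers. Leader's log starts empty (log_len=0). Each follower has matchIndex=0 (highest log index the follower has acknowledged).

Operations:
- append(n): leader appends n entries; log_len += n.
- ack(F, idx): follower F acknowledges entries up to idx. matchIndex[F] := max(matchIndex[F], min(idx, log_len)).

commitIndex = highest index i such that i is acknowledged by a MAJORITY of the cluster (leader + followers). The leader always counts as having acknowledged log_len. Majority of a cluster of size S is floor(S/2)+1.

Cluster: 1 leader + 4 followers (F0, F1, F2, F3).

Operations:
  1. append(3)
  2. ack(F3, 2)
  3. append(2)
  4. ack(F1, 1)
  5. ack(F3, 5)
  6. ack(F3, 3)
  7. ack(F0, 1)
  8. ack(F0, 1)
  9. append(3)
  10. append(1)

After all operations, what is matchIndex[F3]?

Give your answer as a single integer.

Op 1: append 3 -> log_len=3
Op 2: F3 acks idx 2 -> match: F0=0 F1=0 F2=0 F3=2; commitIndex=0
Op 3: append 2 -> log_len=5
Op 4: F1 acks idx 1 -> match: F0=0 F1=1 F2=0 F3=2; commitIndex=1
Op 5: F3 acks idx 5 -> match: F0=0 F1=1 F2=0 F3=5; commitIndex=1
Op 6: F3 acks idx 3 -> match: F0=0 F1=1 F2=0 F3=5; commitIndex=1
Op 7: F0 acks idx 1 -> match: F0=1 F1=1 F2=0 F3=5; commitIndex=1
Op 8: F0 acks idx 1 -> match: F0=1 F1=1 F2=0 F3=5; commitIndex=1
Op 9: append 3 -> log_len=8
Op 10: append 1 -> log_len=9

Answer: 5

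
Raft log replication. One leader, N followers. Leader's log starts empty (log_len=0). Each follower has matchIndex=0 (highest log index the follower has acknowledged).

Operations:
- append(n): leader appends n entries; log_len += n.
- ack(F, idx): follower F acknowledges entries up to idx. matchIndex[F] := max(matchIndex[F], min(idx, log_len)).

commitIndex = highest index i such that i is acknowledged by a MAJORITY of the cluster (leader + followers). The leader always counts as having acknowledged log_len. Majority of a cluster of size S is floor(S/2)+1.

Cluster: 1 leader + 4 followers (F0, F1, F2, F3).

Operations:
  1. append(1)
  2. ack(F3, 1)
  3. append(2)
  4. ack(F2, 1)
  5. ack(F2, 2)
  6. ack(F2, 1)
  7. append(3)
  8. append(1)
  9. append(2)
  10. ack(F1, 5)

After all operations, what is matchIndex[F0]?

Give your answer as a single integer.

Answer: 0

Derivation:
Op 1: append 1 -> log_len=1
Op 2: F3 acks idx 1 -> match: F0=0 F1=0 F2=0 F3=1; commitIndex=0
Op 3: append 2 -> log_len=3
Op 4: F2 acks idx 1 -> match: F0=0 F1=0 F2=1 F3=1; commitIndex=1
Op 5: F2 acks idx 2 -> match: F0=0 F1=0 F2=2 F3=1; commitIndex=1
Op 6: F2 acks idx 1 -> match: F0=0 F1=0 F2=2 F3=1; commitIndex=1
Op 7: append 3 -> log_len=6
Op 8: append 1 -> log_len=7
Op 9: append 2 -> log_len=9
Op 10: F1 acks idx 5 -> match: F0=0 F1=5 F2=2 F3=1; commitIndex=2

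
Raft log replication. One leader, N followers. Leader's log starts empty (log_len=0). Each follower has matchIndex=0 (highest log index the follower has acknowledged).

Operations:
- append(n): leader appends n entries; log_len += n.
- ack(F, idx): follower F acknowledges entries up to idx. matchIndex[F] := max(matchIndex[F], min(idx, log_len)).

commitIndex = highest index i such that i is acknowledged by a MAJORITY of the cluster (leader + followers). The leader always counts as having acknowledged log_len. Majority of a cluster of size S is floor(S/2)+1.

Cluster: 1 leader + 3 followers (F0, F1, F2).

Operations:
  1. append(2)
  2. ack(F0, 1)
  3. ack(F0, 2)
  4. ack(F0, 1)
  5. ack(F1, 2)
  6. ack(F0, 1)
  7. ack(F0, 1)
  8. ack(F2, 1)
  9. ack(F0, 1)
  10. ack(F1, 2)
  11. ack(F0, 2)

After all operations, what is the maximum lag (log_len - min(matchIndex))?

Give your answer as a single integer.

Op 1: append 2 -> log_len=2
Op 2: F0 acks idx 1 -> match: F0=1 F1=0 F2=0; commitIndex=0
Op 3: F0 acks idx 2 -> match: F0=2 F1=0 F2=0; commitIndex=0
Op 4: F0 acks idx 1 -> match: F0=2 F1=0 F2=0; commitIndex=0
Op 5: F1 acks idx 2 -> match: F0=2 F1=2 F2=0; commitIndex=2
Op 6: F0 acks idx 1 -> match: F0=2 F1=2 F2=0; commitIndex=2
Op 7: F0 acks idx 1 -> match: F0=2 F1=2 F2=0; commitIndex=2
Op 8: F2 acks idx 1 -> match: F0=2 F1=2 F2=1; commitIndex=2
Op 9: F0 acks idx 1 -> match: F0=2 F1=2 F2=1; commitIndex=2
Op 10: F1 acks idx 2 -> match: F0=2 F1=2 F2=1; commitIndex=2
Op 11: F0 acks idx 2 -> match: F0=2 F1=2 F2=1; commitIndex=2

Answer: 1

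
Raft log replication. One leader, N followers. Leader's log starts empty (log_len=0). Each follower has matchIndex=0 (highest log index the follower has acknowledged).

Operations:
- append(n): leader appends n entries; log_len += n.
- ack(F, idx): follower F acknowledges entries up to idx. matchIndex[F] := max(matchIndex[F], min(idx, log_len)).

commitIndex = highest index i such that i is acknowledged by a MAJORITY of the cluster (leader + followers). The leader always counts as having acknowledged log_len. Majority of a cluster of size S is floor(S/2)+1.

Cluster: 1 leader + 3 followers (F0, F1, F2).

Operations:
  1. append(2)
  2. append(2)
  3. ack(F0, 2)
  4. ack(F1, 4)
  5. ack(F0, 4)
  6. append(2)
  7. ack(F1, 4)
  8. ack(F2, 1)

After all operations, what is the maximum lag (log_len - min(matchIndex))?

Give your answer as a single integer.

Op 1: append 2 -> log_len=2
Op 2: append 2 -> log_len=4
Op 3: F0 acks idx 2 -> match: F0=2 F1=0 F2=0; commitIndex=0
Op 4: F1 acks idx 4 -> match: F0=2 F1=4 F2=0; commitIndex=2
Op 5: F0 acks idx 4 -> match: F0=4 F1=4 F2=0; commitIndex=4
Op 6: append 2 -> log_len=6
Op 7: F1 acks idx 4 -> match: F0=4 F1=4 F2=0; commitIndex=4
Op 8: F2 acks idx 1 -> match: F0=4 F1=4 F2=1; commitIndex=4

Answer: 5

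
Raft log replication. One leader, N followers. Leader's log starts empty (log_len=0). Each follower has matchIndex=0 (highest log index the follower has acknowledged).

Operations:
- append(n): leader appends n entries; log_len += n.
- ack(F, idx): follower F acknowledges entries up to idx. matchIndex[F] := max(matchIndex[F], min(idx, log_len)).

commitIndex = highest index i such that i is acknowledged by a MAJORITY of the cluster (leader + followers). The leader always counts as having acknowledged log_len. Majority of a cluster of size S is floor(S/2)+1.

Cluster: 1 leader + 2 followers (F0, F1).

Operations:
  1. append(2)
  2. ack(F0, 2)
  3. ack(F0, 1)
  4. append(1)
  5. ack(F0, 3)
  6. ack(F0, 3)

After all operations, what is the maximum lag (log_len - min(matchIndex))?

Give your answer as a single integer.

Op 1: append 2 -> log_len=2
Op 2: F0 acks idx 2 -> match: F0=2 F1=0; commitIndex=2
Op 3: F0 acks idx 1 -> match: F0=2 F1=0; commitIndex=2
Op 4: append 1 -> log_len=3
Op 5: F0 acks idx 3 -> match: F0=3 F1=0; commitIndex=3
Op 6: F0 acks idx 3 -> match: F0=3 F1=0; commitIndex=3

Answer: 3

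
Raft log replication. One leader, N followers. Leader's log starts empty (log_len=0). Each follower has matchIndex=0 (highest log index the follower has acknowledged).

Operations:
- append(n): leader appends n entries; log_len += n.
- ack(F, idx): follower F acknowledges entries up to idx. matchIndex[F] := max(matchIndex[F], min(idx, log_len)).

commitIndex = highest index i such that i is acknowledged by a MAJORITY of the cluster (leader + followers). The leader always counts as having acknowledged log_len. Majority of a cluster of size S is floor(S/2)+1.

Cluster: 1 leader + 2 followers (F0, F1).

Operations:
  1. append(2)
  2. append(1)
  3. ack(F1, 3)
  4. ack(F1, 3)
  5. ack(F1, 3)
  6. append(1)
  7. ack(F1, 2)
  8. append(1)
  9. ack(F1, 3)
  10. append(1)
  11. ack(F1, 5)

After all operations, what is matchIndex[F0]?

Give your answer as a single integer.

Answer: 0

Derivation:
Op 1: append 2 -> log_len=2
Op 2: append 1 -> log_len=3
Op 3: F1 acks idx 3 -> match: F0=0 F1=3; commitIndex=3
Op 4: F1 acks idx 3 -> match: F0=0 F1=3; commitIndex=3
Op 5: F1 acks idx 3 -> match: F0=0 F1=3; commitIndex=3
Op 6: append 1 -> log_len=4
Op 7: F1 acks idx 2 -> match: F0=0 F1=3; commitIndex=3
Op 8: append 1 -> log_len=5
Op 9: F1 acks idx 3 -> match: F0=0 F1=3; commitIndex=3
Op 10: append 1 -> log_len=6
Op 11: F1 acks idx 5 -> match: F0=0 F1=5; commitIndex=5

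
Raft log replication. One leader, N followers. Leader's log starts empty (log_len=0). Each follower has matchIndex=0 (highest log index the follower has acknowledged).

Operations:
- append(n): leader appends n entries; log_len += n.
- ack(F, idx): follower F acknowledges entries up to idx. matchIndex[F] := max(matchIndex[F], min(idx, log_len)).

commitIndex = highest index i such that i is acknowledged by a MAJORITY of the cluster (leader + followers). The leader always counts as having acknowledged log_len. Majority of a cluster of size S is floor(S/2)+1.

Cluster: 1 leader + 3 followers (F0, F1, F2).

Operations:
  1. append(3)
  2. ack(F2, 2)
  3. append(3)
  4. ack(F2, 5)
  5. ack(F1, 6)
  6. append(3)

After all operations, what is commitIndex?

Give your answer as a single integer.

Op 1: append 3 -> log_len=3
Op 2: F2 acks idx 2 -> match: F0=0 F1=0 F2=2; commitIndex=0
Op 3: append 3 -> log_len=6
Op 4: F2 acks idx 5 -> match: F0=0 F1=0 F2=5; commitIndex=0
Op 5: F1 acks idx 6 -> match: F0=0 F1=6 F2=5; commitIndex=5
Op 6: append 3 -> log_len=9

Answer: 5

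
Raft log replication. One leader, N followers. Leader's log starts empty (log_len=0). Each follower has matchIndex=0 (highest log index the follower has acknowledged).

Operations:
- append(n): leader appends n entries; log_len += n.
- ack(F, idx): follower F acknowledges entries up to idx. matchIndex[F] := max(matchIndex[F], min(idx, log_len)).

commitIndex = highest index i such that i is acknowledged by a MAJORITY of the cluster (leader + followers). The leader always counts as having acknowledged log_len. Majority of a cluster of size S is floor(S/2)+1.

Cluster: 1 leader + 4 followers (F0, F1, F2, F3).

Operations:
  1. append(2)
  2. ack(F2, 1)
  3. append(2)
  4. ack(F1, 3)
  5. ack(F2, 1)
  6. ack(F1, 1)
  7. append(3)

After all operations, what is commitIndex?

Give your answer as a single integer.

Op 1: append 2 -> log_len=2
Op 2: F2 acks idx 1 -> match: F0=0 F1=0 F2=1 F3=0; commitIndex=0
Op 3: append 2 -> log_len=4
Op 4: F1 acks idx 3 -> match: F0=0 F1=3 F2=1 F3=0; commitIndex=1
Op 5: F2 acks idx 1 -> match: F0=0 F1=3 F2=1 F3=0; commitIndex=1
Op 6: F1 acks idx 1 -> match: F0=0 F1=3 F2=1 F3=0; commitIndex=1
Op 7: append 3 -> log_len=7

Answer: 1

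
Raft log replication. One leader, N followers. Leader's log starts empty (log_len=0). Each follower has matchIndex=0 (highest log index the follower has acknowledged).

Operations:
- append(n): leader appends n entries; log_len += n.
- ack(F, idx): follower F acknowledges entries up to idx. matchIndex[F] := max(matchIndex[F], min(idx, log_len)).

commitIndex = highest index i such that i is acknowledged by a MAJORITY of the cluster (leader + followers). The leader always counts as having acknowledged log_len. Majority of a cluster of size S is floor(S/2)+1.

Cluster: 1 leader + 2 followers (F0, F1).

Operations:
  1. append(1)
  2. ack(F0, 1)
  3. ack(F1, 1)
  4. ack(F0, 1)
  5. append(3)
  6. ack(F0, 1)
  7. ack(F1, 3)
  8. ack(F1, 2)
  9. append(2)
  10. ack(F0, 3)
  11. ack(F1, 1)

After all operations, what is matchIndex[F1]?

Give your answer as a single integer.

Answer: 3

Derivation:
Op 1: append 1 -> log_len=1
Op 2: F0 acks idx 1 -> match: F0=1 F1=0; commitIndex=1
Op 3: F1 acks idx 1 -> match: F0=1 F1=1; commitIndex=1
Op 4: F0 acks idx 1 -> match: F0=1 F1=1; commitIndex=1
Op 5: append 3 -> log_len=4
Op 6: F0 acks idx 1 -> match: F0=1 F1=1; commitIndex=1
Op 7: F1 acks idx 3 -> match: F0=1 F1=3; commitIndex=3
Op 8: F1 acks idx 2 -> match: F0=1 F1=3; commitIndex=3
Op 9: append 2 -> log_len=6
Op 10: F0 acks idx 3 -> match: F0=3 F1=3; commitIndex=3
Op 11: F1 acks idx 1 -> match: F0=3 F1=3; commitIndex=3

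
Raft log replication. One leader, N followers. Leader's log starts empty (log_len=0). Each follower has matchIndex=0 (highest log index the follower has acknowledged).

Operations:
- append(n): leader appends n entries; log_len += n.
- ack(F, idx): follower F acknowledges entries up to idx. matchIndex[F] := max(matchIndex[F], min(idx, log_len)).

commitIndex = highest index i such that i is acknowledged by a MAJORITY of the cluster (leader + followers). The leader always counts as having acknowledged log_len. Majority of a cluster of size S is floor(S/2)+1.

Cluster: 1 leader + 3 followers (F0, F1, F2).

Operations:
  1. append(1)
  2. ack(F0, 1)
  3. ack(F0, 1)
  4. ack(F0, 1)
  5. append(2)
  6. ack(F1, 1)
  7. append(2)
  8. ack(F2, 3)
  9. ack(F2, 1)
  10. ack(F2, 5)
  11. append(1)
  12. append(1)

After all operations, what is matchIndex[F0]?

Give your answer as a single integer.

Answer: 1

Derivation:
Op 1: append 1 -> log_len=1
Op 2: F0 acks idx 1 -> match: F0=1 F1=0 F2=0; commitIndex=0
Op 3: F0 acks idx 1 -> match: F0=1 F1=0 F2=0; commitIndex=0
Op 4: F0 acks idx 1 -> match: F0=1 F1=0 F2=0; commitIndex=0
Op 5: append 2 -> log_len=3
Op 6: F1 acks idx 1 -> match: F0=1 F1=1 F2=0; commitIndex=1
Op 7: append 2 -> log_len=5
Op 8: F2 acks idx 3 -> match: F0=1 F1=1 F2=3; commitIndex=1
Op 9: F2 acks idx 1 -> match: F0=1 F1=1 F2=3; commitIndex=1
Op 10: F2 acks idx 5 -> match: F0=1 F1=1 F2=5; commitIndex=1
Op 11: append 1 -> log_len=6
Op 12: append 1 -> log_len=7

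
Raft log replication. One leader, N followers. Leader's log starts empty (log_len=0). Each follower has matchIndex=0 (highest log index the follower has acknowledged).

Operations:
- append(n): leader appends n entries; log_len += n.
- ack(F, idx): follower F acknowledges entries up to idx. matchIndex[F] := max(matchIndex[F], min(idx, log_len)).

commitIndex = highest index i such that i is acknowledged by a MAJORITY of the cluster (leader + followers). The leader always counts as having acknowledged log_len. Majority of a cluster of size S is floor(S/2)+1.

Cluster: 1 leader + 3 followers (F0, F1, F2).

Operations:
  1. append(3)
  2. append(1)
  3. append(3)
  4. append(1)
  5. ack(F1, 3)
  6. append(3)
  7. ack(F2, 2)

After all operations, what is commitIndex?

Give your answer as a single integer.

Answer: 2

Derivation:
Op 1: append 3 -> log_len=3
Op 2: append 1 -> log_len=4
Op 3: append 3 -> log_len=7
Op 4: append 1 -> log_len=8
Op 5: F1 acks idx 3 -> match: F0=0 F1=3 F2=0; commitIndex=0
Op 6: append 3 -> log_len=11
Op 7: F2 acks idx 2 -> match: F0=0 F1=3 F2=2; commitIndex=2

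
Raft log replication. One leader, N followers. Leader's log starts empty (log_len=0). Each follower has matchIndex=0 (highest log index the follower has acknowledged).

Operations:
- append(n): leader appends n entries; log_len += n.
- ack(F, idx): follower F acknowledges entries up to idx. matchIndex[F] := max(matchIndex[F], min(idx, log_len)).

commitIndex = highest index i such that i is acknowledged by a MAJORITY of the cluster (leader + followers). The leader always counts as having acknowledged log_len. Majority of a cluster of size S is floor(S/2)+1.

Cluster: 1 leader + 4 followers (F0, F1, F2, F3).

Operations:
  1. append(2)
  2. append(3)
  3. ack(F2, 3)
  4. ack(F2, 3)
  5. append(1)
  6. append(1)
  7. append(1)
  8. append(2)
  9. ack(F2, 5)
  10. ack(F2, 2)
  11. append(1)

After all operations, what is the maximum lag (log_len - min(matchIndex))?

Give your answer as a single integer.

Answer: 11

Derivation:
Op 1: append 2 -> log_len=2
Op 2: append 3 -> log_len=5
Op 3: F2 acks idx 3 -> match: F0=0 F1=0 F2=3 F3=0; commitIndex=0
Op 4: F2 acks idx 3 -> match: F0=0 F1=0 F2=3 F3=0; commitIndex=0
Op 5: append 1 -> log_len=6
Op 6: append 1 -> log_len=7
Op 7: append 1 -> log_len=8
Op 8: append 2 -> log_len=10
Op 9: F2 acks idx 5 -> match: F0=0 F1=0 F2=5 F3=0; commitIndex=0
Op 10: F2 acks idx 2 -> match: F0=0 F1=0 F2=5 F3=0; commitIndex=0
Op 11: append 1 -> log_len=11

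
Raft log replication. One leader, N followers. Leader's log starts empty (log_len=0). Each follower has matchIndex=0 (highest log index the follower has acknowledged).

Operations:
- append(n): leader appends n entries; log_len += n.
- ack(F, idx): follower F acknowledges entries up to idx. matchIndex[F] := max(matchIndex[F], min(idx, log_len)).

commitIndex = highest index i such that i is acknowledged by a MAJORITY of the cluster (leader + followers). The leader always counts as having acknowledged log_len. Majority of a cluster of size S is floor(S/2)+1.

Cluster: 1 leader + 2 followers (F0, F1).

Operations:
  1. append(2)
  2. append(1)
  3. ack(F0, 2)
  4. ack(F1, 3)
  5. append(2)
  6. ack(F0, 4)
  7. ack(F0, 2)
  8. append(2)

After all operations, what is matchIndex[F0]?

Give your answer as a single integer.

Answer: 4

Derivation:
Op 1: append 2 -> log_len=2
Op 2: append 1 -> log_len=3
Op 3: F0 acks idx 2 -> match: F0=2 F1=0; commitIndex=2
Op 4: F1 acks idx 3 -> match: F0=2 F1=3; commitIndex=3
Op 5: append 2 -> log_len=5
Op 6: F0 acks idx 4 -> match: F0=4 F1=3; commitIndex=4
Op 7: F0 acks idx 2 -> match: F0=4 F1=3; commitIndex=4
Op 8: append 2 -> log_len=7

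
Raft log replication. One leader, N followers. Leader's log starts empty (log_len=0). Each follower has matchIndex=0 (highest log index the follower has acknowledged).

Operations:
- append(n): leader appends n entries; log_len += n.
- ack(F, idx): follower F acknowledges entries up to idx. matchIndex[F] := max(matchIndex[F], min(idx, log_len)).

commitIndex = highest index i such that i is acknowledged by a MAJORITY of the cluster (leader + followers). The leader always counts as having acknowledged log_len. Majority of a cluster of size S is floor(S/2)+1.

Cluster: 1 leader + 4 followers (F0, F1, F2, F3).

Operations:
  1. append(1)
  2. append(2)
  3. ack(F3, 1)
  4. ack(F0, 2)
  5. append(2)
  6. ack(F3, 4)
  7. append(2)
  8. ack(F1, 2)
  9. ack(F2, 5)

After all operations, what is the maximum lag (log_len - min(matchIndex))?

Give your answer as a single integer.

Answer: 5

Derivation:
Op 1: append 1 -> log_len=1
Op 2: append 2 -> log_len=3
Op 3: F3 acks idx 1 -> match: F0=0 F1=0 F2=0 F3=1; commitIndex=0
Op 4: F0 acks idx 2 -> match: F0=2 F1=0 F2=0 F3=1; commitIndex=1
Op 5: append 2 -> log_len=5
Op 6: F3 acks idx 4 -> match: F0=2 F1=0 F2=0 F3=4; commitIndex=2
Op 7: append 2 -> log_len=7
Op 8: F1 acks idx 2 -> match: F0=2 F1=2 F2=0 F3=4; commitIndex=2
Op 9: F2 acks idx 5 -> match: F0=2 F1=2 F2=5 F3=4; commitIndex=4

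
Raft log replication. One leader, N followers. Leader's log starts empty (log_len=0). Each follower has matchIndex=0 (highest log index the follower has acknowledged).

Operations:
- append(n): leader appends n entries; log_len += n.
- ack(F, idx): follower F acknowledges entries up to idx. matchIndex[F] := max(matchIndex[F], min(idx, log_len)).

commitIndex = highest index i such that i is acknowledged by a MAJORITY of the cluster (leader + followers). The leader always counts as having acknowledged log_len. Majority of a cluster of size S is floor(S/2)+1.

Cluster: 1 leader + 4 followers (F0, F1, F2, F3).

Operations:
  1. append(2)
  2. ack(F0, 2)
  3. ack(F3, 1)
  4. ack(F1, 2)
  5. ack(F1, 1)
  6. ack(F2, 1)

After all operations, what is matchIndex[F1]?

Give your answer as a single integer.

Answer: 2

Derivation:
Op 1: append 2 -> log_len=2
Op 2: F0 acks idx 2 -> match: F0=2 F1=0 F2=0 F3=0; commitIndex=0
Op 3: F3 acks idx 1 -> match: F0=2 F1=0 F2=0 F3=1; commitIndex=1
Op 4: F1 acks idx 2 -> match: F0=2 F1=2 F2=0 F3=1; commitIndex=2
Op 5: F1 acks idx 1 -> match: F0=2 F1=2 F2=0 F3=1; commitIndex=2
Op 6: F2 acks idx 1 -> match: F0=2 F1=2 F2=1 F3=1; commitIndex=2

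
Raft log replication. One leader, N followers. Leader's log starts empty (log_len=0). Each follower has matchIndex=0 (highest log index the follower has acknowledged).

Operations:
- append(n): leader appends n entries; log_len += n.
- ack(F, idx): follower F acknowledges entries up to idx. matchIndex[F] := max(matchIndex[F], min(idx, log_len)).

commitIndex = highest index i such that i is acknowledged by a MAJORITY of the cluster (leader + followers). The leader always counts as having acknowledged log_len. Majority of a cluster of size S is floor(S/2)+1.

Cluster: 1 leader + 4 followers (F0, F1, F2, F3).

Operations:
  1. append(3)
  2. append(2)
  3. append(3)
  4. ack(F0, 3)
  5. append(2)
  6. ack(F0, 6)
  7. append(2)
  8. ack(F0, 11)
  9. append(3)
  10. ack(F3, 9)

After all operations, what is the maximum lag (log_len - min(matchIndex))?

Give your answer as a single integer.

Op 1: append 3 -> log_len=3
Op 2: append 2 -> log_len=5
Op 3: append 3 -> log_len=8
Op 4: F0 acks idx 3 -> match: F0=3 F1=0 F2=0 F3=0; commitIndex=0
Op 5: append 2 -> log_len=10
Op 6: F0 acks idx 6 -> match: F0=6 F1=0 F2=0 F3=0; commitIndex=0
Op 7: append 2 -> log_len=12
Op 8: F0 acks idx 11 -> match: F0=11 F1=0 F2=0 F3=0; commitIndex=0
Op 9: append 3 -> log_len=15
Op 10: F3 acks idx 9 -> match: F0=11 F1=0 F2=0 F3=9; commitIndex=9

Answer: 15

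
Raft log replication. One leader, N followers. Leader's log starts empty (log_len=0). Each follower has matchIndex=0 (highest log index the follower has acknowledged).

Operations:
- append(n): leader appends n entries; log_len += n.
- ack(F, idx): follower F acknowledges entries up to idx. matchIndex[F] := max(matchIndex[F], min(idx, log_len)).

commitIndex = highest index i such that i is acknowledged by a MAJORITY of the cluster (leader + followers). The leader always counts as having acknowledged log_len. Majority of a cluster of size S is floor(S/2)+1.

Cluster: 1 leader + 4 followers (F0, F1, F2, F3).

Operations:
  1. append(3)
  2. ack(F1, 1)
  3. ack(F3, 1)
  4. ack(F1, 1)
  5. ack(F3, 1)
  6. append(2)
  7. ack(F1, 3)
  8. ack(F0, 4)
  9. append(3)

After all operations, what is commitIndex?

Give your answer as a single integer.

Answer: 3

Derivation:
Op 1: append 3 -> log_len=3
Op 2: F1 acks idx 1 -> match: F0=0 F1=1 F2=0 F3=0; commitIndex=0
Op 3: F3 acks idx 1 -> match: F0=0 F1=1 F2=0 F3=1; commitIndex=1
Op 4: F1 acks idx 1 -> match: F0=0 F1=1 F2=0 F3=1; commitIndex=1
Op 5: F3 acks idx 1 -> match: F0=0 F1=1 F2=0 F3=1; commitIndex=1
Op 6: append 2 -> log_len=5
Op 7: F1 acks idx 3 -> match: F0=0 F1=3 F2=0 F3=1; commitIndex=1
Op 8: F0 acks idx 4 -> match: F0=4 F1=3 F2=0 F3=1; commitIndex=3
Op 9: append 3 -> log_len=8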